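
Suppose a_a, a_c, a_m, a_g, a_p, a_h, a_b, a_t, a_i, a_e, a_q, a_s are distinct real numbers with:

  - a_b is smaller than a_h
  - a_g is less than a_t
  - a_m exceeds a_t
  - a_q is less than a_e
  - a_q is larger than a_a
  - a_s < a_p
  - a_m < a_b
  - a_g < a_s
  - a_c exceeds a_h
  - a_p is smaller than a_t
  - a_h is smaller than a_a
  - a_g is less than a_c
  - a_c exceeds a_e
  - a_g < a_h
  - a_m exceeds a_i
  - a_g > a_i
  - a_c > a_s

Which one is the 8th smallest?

The consecutive relations fix a unique order: a_i < a_g < a_s < a_p < a_t < a_m < a_b < a_h < a_a < a_q < a_e < a_c.
The 8th smallest is a_h.

a_h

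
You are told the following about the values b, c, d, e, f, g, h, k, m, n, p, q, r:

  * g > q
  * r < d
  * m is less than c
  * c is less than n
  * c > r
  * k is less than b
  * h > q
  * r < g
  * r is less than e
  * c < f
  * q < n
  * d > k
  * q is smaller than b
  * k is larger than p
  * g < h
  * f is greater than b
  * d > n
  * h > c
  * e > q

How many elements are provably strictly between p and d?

Chaining upward from p reaches: k, b, f.
Chaining downward from d reaches: q, m, k, r, c, n.
Strictly between p and d are those in both lists: k — 1 element.

1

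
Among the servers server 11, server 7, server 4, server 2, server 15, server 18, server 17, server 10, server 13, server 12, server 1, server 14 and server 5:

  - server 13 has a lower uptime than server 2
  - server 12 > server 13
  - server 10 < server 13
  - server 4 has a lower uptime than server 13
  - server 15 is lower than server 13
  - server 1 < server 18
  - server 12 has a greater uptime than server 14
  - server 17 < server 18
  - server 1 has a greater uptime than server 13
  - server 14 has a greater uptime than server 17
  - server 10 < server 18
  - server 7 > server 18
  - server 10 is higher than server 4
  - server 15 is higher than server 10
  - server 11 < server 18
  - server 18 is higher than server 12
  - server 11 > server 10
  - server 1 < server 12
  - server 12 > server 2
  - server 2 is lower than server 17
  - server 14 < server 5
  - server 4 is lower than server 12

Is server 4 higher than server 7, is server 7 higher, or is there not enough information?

The relevant relations are server 4 < server 10; server 10 < server 15; server 15 < server 13; server 13 < server 2; server 2 < server 17; server 17 < server 14; server 14 < server 12; server 12 < server 18; server 18 < server 7.
Chaining these gives server 4 < server 10 < server 15 < server 13 < server 2 < server 17 < server 14 < server 12 < server 18 < server 7.
So server 7 is higher.

server 7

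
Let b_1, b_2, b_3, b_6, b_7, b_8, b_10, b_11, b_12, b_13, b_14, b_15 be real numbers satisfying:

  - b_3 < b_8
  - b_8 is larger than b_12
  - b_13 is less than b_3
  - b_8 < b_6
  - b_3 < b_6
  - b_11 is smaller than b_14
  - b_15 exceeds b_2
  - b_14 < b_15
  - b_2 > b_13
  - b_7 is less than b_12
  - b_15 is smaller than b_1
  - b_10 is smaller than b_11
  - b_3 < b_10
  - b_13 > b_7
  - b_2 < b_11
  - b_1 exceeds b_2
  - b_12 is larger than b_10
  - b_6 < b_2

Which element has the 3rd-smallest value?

b_3

The consecutive relations fix a unique order: b_7 < b_13 < b_3 < b_10 < b_12 < b_8 < b_6 < b_2 < b_11 < b_14 < b_15 < b_1.
The 3rd smallest is b_3.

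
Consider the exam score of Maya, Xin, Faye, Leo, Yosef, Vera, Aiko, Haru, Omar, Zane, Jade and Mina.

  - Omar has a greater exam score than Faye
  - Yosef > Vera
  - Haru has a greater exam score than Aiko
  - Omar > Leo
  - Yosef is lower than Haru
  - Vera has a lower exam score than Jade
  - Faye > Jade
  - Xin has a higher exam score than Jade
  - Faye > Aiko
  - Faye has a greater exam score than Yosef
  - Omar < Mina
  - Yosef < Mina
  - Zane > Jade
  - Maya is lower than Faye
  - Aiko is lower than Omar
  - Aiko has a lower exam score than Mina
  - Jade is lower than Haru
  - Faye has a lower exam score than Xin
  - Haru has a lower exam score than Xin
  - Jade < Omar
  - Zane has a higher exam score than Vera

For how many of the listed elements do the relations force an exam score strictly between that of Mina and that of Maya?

2

Chaining upward from Maya reaches: Faye, Xin, Omar.
Chaining downward from Mina reaches: Vera, Yosef, Aiko, Leo, Jade, Faye, Omar.
Strictly between Maya and Mina are those in both lists: Faye, Omar — 2 elements.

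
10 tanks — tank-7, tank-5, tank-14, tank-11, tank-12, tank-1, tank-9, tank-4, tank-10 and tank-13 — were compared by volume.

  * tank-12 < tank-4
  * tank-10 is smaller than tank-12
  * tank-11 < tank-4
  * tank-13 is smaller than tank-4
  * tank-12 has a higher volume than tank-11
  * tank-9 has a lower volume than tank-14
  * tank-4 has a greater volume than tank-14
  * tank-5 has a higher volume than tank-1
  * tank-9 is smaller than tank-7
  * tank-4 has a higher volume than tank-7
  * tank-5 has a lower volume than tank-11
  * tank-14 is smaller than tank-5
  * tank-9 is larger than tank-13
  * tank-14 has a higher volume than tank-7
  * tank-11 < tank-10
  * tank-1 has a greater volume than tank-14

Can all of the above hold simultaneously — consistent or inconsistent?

The single ordering tank-13 < tank-9 < tank-7 < tank-14 < tank-1 < tank-5 < tank-11 < tank-10 < tank-12 < tank-4 satisfies every listed relation, so no contradiction arises.

consistent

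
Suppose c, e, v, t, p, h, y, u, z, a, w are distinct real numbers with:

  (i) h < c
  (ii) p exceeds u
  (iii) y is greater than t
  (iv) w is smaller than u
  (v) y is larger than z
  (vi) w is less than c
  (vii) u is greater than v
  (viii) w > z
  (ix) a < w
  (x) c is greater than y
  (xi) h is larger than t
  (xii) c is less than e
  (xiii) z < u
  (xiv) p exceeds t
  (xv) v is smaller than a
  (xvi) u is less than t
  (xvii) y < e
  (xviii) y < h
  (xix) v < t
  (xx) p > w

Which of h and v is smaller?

Following the relations from v: v < a < w < u < t < y < h.
So v < h; v is the smaller of the two.

v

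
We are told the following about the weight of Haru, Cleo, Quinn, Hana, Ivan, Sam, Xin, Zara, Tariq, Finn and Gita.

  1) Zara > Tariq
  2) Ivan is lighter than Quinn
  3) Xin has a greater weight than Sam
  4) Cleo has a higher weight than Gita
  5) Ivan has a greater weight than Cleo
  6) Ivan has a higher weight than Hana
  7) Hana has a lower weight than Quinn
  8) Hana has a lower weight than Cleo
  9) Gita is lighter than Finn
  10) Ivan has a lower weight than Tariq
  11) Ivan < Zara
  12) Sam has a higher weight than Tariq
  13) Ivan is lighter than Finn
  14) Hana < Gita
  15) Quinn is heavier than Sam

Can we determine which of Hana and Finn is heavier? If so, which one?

Finn

Hana < Gita and Gita < Cleo give Hana < Cleo.
Then Cleo < Ivan extends the chain to Ivan.
With Ivan < Finn: Hana < Gita < Cleo < Ivan < Finn.
So Finn is heavier.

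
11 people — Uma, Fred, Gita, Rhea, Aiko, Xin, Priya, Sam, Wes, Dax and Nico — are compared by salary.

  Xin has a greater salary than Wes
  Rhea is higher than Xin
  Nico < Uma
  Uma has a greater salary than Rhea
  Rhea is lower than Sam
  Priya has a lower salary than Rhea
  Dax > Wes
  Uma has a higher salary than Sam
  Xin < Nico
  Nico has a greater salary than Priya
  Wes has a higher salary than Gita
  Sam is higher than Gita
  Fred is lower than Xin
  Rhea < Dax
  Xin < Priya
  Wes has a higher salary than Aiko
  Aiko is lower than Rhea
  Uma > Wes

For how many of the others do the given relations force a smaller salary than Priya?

5

The elements the relations force below Priya are Aiko, Gita, Wes, Fred, Xin — no chain reaches any other.
That is 5.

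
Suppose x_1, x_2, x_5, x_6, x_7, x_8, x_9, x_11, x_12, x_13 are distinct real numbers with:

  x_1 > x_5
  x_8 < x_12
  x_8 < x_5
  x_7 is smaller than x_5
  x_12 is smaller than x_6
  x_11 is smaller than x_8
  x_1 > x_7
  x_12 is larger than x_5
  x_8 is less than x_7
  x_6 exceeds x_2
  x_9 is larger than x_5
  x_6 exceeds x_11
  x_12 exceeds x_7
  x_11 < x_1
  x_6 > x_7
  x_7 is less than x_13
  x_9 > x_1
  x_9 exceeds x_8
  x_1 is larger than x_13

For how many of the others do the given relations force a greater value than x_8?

Directly above x_8: x_7, x_5, x_12, x_9.
One step further: x_13, x_1, x_6 (7 so far).
Nothing else is reachable above x_8; 7 in all.

7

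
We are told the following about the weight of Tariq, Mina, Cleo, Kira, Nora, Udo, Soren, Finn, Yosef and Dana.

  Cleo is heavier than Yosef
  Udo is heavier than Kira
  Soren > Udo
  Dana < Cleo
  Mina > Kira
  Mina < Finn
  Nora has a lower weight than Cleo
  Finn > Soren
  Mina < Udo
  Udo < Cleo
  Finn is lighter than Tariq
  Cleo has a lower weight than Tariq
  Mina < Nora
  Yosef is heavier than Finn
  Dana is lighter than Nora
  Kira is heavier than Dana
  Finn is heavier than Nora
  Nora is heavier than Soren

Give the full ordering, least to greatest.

Dana < Kira < Mina < Udo < Soren < Nora < Finn < Yosef < Cleo < Tariq

Nothing is placed below Dana, so it is least; from there Dana < Kira; Kira < Mina; Mina < Udo; Udo < Soren; Soren < Nora; Nora < Finn; Finn < Yosef; Yosef < Cleo; Cleo < Tariq, each given directly.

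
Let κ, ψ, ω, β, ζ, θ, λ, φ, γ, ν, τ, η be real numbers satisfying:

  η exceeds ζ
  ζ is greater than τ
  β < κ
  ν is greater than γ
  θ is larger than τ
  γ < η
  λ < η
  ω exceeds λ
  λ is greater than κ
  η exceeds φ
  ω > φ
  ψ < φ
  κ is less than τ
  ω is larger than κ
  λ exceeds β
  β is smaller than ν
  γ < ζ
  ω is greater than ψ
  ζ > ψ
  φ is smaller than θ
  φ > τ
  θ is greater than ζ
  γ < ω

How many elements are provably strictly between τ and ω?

Chaining upward from τ reaches: ζ, φ, θ, η.
Chaining downward from ω reaches: β, γ, ψ, κ, φ, λ.
Strictly between τ and ω are those in both lists: φ — 1 element.

1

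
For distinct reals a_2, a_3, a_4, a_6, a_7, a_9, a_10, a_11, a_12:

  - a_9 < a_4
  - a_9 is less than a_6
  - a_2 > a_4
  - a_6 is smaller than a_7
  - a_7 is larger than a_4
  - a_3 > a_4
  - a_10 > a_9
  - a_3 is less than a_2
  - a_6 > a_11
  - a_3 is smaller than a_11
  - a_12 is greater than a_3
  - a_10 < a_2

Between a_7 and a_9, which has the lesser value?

a_9 < a_4 < a_3 < a_11 < a_6 < a_7, by transitivity through a_4, a_3, a_11, a_6.
So a_9 < a_7; a_9 is the smaller of the two.

a_9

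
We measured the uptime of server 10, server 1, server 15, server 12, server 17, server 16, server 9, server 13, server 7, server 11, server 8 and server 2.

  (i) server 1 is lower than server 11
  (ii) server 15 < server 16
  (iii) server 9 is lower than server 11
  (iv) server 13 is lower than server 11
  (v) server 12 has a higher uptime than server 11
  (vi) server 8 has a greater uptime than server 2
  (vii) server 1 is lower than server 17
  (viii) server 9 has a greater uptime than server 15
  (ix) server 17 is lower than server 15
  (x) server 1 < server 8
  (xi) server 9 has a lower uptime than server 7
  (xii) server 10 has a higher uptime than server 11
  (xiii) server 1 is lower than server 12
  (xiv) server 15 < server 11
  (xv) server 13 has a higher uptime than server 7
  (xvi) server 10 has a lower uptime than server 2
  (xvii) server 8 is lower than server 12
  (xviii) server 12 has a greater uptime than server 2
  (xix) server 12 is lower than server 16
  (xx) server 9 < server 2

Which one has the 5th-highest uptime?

The consecutive relations fix a unique order: server 1 < server 17 < server 15 < server 9 < server 7 < server 13 < server 11 < server 10 < server 2 < server 8 < server 12 < server 16.
The 5th largest is server 10.

server 10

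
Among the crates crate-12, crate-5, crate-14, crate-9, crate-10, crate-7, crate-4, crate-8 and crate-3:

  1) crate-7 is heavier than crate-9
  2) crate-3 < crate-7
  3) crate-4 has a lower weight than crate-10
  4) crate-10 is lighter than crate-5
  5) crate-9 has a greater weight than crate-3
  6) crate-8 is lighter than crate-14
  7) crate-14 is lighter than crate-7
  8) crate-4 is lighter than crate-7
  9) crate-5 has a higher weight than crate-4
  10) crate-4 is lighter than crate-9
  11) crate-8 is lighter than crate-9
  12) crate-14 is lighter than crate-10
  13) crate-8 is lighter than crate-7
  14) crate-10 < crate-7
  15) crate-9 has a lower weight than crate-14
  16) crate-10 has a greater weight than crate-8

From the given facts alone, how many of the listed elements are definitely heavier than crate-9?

The elements the relations force above crate-9 are crate-14, crate-10, crate-7, crate-5 — no chain reaches any other.
That is 4.

4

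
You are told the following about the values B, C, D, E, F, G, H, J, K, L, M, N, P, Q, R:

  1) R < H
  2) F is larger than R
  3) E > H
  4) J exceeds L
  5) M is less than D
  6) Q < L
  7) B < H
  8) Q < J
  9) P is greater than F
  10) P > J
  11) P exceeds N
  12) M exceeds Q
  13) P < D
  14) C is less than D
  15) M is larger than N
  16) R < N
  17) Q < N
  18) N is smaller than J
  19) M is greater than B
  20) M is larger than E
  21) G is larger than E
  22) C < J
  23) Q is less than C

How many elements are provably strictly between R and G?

The relations place R below G. An element lies strictly between them when it is forced above R and also forced below G.
Above R: {H, E, F, N, M, J, P, D}. Below G: {B, H, E}.
Intersection: {H, E} — 2.

2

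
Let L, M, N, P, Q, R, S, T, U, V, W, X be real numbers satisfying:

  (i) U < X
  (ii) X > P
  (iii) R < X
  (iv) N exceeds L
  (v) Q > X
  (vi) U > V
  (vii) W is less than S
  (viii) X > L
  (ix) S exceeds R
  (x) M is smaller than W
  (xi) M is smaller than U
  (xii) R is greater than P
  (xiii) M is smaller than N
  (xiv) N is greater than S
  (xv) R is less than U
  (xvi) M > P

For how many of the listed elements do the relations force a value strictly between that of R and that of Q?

2

The relations place R below Q. An element lies strictly between them when it is forced above R and also forced below Q.
Above R: {S, U, X, N}. Below Q: {P, M, L, V, U, X}.
Intersection: {U, X} — 2.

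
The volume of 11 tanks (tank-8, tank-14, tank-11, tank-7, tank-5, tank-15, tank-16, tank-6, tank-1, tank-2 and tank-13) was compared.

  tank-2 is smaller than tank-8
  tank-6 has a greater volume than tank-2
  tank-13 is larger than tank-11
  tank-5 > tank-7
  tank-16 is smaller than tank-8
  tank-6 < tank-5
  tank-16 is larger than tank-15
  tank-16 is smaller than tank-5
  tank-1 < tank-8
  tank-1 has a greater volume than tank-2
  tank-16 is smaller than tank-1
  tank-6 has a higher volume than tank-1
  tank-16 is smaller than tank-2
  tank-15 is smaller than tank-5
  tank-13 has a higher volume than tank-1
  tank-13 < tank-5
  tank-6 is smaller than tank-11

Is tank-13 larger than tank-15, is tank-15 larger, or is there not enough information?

Following the relations from tank-15: tank-15 < tank-16 < tank-2 < tank-1 < tank-6 < tank-11 < tank-13.
So tank-13 is larger.

tank-13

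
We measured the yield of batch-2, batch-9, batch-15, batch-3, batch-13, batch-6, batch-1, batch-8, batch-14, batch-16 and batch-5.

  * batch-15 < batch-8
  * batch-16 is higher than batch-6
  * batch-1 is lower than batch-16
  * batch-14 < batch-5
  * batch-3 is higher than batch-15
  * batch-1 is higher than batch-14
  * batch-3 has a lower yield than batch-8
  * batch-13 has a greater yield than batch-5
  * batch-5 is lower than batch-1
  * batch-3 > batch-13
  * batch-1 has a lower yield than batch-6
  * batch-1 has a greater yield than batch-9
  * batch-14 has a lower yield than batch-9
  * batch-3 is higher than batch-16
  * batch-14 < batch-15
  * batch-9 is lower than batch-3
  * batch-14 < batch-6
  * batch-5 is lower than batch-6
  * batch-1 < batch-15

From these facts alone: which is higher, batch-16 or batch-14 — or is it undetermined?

The relevant relations are batch-14 < batch-5; batch-5 < batch-1; batch-1 < batch-6; batch-6 < batch-16.
Chaining these gives batch-14 < batch-5 < batch-1 < batch-6 < batch-16.
So batch-16 is higher.

batch-16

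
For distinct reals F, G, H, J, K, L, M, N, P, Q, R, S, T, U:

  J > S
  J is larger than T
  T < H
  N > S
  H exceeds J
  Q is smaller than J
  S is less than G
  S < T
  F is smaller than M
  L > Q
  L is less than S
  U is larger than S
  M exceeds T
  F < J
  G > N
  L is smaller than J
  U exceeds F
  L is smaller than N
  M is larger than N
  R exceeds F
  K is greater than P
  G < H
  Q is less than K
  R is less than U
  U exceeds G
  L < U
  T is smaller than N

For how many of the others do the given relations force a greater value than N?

4

Directly above N: G, M.
One step further: U, H (4 so far).
No other element is forced above N by the given relations, so the count is 4.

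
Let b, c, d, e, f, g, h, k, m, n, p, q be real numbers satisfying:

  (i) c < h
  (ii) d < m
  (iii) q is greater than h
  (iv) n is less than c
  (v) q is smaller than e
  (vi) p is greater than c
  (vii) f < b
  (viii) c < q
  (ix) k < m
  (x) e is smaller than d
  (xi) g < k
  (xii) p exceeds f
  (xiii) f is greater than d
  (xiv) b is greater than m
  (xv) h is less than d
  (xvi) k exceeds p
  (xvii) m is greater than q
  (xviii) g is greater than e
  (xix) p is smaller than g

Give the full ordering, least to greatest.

The consecutive links are each given: n < c; c < h; h < q; q < e; e < d; d < f; f < p; p < g; g < k; k < m; m < b.

n < c < h < q < e < d < f < p < g < k < m < b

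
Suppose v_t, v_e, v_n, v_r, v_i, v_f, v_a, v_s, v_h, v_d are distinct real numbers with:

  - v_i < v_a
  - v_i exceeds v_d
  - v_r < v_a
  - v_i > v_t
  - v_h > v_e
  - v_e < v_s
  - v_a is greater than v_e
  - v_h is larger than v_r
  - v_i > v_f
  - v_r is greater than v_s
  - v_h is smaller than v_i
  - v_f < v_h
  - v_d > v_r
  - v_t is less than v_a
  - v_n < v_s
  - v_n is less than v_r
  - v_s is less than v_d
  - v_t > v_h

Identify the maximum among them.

v_a

v_e is not greatest since v_e < v_a; v_n is not greatest since v_n < v_s; v_s is not greatest since v_s < v_d; v_r is not greatest since v_r < v_d; v_f is not greatest since v_f < v_i; v_h is not greatest since v_h < v_i; v_t is not greatest since v_t < v_a; v_d is not greatest since v_d < v_i; v_i is not greatest since v_i < v_a.
Only v_a has nothing above it, so v_a is the maximum.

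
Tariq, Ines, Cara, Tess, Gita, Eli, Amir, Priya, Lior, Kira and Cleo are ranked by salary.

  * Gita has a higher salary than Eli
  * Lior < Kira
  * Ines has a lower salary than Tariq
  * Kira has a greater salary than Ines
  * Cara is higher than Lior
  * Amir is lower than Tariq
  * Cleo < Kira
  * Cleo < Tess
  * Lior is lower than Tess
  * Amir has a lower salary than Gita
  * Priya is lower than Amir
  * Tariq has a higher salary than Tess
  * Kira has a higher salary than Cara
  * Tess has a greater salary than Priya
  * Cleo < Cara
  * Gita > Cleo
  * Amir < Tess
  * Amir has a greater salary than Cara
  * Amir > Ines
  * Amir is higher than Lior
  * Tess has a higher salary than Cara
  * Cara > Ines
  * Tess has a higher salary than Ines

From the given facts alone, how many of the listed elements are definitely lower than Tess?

6

Directly below Tess: Priya, Lior, Cleo, Ines, Cara, Amir.
No other element is forced below Tess by the given relations, so the count is 6.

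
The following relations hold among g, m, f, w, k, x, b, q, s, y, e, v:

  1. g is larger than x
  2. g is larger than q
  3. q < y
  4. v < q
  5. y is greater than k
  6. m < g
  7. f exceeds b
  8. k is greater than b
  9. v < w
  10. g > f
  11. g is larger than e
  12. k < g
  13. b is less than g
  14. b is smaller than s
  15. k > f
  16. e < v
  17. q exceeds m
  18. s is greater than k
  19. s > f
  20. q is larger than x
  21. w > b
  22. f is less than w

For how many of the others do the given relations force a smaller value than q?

4

Directly below q: x, m, v.
One step further: e (4 so far).
No other element is forced below q by the given relations, so the count is 4.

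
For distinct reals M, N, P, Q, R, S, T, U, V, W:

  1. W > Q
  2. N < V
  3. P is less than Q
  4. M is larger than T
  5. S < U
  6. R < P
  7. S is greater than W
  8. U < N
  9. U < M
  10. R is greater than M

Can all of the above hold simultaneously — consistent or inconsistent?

inconsistent

Chaining the given relations yields M < R < P < Q < W < S < U, so M < U. But one relation states U < M. These cannot both hold.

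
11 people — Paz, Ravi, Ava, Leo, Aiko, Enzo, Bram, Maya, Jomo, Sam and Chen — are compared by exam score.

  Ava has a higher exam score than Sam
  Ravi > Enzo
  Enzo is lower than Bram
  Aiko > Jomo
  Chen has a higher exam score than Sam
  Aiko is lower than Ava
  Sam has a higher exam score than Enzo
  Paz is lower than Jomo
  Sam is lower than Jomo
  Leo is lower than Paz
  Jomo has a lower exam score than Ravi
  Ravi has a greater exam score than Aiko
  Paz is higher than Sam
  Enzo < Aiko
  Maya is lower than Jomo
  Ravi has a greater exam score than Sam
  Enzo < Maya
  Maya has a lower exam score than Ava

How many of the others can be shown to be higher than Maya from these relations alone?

The elements the relations force above Maya are Jomo, Aiko, Ravi, Ava — no chain reaches any other.
That is 4.

4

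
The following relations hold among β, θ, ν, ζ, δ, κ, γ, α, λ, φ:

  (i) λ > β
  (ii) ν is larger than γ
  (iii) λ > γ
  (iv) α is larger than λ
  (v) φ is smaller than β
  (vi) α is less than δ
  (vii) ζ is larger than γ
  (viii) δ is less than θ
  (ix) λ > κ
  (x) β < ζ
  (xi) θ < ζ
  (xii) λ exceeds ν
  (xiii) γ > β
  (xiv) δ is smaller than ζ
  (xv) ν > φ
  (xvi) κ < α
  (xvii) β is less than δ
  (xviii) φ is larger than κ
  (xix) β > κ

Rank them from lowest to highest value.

Nothing is placed below κ, so it is least; from there κ < φ; φ < β; β < γ; γ < ν; ν < λ; λ < α; α < δ; δ < θ; θ < ζ, each given directly.

κ < φ < β < γ < ν < λ < α < δ < θ < ζ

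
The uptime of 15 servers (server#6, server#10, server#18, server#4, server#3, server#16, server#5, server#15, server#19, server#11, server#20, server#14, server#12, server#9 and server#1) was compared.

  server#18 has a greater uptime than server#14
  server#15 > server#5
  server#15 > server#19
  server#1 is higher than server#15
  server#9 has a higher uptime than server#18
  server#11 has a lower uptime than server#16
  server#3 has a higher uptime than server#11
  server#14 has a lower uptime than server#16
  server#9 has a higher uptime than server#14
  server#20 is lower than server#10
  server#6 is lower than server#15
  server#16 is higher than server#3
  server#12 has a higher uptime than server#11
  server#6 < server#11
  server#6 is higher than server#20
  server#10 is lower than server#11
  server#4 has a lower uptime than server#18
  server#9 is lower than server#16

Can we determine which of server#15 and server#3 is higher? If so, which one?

Following every chain through server#15: above server#15 we get server#1; below server#15 we get server#5, server#19, server#20, server#6.
server#3 is not reached, and no chain runs the other way from server#3 to server#15.
So the given relations leave the order of server#15 and server#3 undetermined.

undetermined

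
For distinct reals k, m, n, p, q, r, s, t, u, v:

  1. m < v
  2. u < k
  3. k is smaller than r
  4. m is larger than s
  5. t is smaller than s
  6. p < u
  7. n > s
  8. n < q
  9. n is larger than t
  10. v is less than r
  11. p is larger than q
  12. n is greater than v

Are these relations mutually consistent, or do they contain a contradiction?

consistent

The single ordering t < s < m < v < n < q < p < u < k < r satisfies every listed relation, so no contradiction arises.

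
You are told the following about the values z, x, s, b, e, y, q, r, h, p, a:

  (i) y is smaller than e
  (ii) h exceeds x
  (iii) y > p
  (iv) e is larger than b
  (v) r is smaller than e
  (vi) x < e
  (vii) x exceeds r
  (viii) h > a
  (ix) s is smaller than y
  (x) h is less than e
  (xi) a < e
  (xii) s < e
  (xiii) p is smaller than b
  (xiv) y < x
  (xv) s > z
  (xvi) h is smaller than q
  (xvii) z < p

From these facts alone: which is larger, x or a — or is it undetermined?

Following every chain through a: above a we get h, e, q.
x is not reached, and no chain runs the other way from x to a.
So the given relations leave the order of a and x undetermined.

undetermined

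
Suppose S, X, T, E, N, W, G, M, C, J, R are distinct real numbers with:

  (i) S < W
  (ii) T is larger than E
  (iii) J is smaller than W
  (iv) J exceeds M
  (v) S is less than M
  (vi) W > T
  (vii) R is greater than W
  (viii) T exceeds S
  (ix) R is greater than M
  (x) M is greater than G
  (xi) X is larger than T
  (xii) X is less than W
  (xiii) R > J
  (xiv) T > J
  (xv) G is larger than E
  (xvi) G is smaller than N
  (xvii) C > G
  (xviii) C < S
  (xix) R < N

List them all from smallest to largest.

E < G < C < S < M < J < T < X < W < R < N

The consecutive links are each given: E < G; G < C; C < S; S < M; M < J; J < T; T < X; X < W; W < R; R < N.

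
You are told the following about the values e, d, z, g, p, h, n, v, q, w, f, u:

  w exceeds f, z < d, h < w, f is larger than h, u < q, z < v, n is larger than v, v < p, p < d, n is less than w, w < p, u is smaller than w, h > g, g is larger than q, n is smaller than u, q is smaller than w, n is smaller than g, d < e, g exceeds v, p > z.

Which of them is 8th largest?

q

Piecing the relations together gives one ordering: z < v < n < u < q < g < h < f < w < p < d < e.
The 8th largest is q.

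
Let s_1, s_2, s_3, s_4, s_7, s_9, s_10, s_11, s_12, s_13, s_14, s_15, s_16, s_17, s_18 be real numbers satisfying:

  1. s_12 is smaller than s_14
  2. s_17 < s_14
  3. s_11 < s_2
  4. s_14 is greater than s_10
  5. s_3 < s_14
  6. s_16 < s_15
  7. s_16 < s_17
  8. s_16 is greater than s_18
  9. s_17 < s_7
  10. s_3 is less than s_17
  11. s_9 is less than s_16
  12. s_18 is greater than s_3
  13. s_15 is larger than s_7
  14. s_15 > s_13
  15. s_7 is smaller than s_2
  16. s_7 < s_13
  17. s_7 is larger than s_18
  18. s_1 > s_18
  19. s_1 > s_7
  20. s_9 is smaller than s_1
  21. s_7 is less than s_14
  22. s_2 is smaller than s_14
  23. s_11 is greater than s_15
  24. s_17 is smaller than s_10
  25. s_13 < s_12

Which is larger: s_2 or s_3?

s_2

s_3 < s_18 and s_18 < s_16 give s_3 < s_16.
Then s_16 < s_17 extends the chain to s_17.
Then s_17 < s_7 extends the chain to s_7.
With s_7 < s_13: s_3 < s_18 < s_16 < s_17 < s_7 < s_13.
With s_13 < s_15: s_3 < s_18 < s_16 < s_17 < s_7 < s_13 < s_15.
With s_15 < s_11: s_3 < s_18 < s_16 < s_17 < s_7 < s_13 < s_15 < s_11.
Then s_11 < s_2 extends the chain to s_2.
So s_3 < s_2; s_2 is the larger of the two.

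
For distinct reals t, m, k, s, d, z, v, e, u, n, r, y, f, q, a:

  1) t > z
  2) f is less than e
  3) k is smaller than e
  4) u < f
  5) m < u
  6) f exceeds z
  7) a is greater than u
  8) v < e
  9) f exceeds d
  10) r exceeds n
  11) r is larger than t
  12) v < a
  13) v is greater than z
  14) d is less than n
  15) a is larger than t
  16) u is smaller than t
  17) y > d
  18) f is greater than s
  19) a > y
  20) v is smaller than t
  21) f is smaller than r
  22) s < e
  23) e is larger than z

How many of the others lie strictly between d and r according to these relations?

2

Chaining upward from d reaches: n, f, e, y, a.
Chaining downward from r reaches: m, z, n, s, u, f, v, t.
Strictly between d and r are those in both lists: n, f — 2 elements.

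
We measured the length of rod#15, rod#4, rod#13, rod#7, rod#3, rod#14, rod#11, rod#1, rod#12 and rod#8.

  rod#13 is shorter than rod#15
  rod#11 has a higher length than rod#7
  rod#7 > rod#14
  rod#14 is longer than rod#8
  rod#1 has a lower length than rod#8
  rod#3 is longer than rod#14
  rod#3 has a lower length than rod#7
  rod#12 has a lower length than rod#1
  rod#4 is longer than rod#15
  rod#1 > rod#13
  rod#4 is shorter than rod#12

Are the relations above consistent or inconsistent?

Every relation is compatible with rod#13 < rod#15 < rod#4 < rod#12 < rod#1 < rod#8 < rod#14 < rod#3 < rod#7 < rod#11; the set is consistent.

consistent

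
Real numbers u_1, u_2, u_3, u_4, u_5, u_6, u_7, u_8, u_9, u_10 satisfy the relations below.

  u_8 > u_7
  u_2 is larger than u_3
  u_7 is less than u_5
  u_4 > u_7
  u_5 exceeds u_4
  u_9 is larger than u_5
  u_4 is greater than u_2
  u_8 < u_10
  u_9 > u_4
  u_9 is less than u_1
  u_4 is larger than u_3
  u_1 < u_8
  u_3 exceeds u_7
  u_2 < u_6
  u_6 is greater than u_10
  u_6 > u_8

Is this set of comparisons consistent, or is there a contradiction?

The single ordering u_7 < u_3 < u_2 < u_4 < u_5 < u_9 < u_1 < u_8 < u_10 < u_6 satisfies every listed relation, so no contradiction arises.

consistent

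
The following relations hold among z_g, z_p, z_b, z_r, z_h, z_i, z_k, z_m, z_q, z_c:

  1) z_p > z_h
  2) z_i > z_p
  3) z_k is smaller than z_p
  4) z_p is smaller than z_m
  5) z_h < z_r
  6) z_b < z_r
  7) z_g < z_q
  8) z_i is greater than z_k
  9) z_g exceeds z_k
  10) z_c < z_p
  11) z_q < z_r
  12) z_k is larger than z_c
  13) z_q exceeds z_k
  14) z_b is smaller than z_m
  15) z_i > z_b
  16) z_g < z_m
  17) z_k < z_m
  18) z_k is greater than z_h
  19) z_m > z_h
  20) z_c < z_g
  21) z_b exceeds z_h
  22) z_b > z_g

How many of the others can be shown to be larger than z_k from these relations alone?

7

Directly above z_k: z_g, z_q, z_p, z_m, z_i.
One step further: z_b, z_r (7 so far).
No other element is forced above z_k by the given relations, so the count is 7.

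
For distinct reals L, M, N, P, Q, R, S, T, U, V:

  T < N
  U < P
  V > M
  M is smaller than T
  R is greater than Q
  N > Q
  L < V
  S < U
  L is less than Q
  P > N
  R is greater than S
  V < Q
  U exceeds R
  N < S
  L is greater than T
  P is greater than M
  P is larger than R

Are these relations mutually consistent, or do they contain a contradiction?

consistent

The single ordering M < T < L < V < Q < N < S < R < U < P satisfies every listed relation, so no contradiction arises.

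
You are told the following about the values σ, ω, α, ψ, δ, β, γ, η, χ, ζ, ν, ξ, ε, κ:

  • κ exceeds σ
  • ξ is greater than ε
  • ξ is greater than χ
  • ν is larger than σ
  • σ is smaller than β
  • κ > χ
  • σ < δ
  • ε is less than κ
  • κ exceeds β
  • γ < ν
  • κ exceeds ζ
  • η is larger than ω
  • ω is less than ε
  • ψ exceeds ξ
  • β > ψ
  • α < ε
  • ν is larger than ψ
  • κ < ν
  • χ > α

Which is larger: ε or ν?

ν

ε < ξ and ξ < ψ give ε < ψ.
With ψ < β: ε < ξ < ψ < β.
Then β < κ extends the chain to κ.
Then κ < ν extends the chain to ν.
So ε < ν; ν is the larger of the two.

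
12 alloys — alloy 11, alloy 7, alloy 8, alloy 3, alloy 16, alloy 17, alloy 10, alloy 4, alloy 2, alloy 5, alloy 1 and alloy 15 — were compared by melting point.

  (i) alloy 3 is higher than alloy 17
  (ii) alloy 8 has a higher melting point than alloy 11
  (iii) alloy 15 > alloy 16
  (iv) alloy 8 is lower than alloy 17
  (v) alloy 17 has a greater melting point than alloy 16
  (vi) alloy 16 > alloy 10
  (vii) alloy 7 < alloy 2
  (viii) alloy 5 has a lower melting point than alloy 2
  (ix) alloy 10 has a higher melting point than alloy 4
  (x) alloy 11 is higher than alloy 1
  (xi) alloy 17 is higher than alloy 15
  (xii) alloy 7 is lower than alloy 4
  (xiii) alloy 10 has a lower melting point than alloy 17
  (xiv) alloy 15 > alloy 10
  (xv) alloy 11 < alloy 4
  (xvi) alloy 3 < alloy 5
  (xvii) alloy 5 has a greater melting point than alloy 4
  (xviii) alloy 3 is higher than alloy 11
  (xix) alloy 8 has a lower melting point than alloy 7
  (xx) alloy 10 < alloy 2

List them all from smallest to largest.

alloy 1 < alloy 11 < alloy 8 < alloy 7 < alloy 4 < alloy 10 < alloy 16 < alloy 15 < alloy 17 < alloy 3 < alloy 5 < alloy 2

Each adjacent pair is fixed by a given relation: alloy 1 < alloy 11; alloy 11 < alloy 8; alloy 8 < alloy 7; alloy 7 < alloy 4; alloy 4 < alloy 10; alloy 10 < alloy 16; alloy 16 < alloy 15; alloy 15 < alloy 17; alloy 17 < alloy 3; alloy 3 < alloy 5; alloy 5 < alloy 2. Chaining them end to end gives the full order.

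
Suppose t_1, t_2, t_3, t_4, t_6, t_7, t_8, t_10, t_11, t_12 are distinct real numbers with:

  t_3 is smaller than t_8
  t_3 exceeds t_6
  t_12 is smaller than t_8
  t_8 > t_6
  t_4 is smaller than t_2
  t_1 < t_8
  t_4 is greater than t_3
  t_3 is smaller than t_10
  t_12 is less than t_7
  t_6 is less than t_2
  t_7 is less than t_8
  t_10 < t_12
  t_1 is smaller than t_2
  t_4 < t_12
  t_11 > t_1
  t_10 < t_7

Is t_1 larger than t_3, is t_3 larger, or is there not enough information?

Following every chain through t_1: above t_1 we get t_11, t_2, t_8.
t_3 is not reached, and no chain runs the other way from t_3 to t_1.
So the given relations leave the order of t_1 and t_3 undetermined.

undetermined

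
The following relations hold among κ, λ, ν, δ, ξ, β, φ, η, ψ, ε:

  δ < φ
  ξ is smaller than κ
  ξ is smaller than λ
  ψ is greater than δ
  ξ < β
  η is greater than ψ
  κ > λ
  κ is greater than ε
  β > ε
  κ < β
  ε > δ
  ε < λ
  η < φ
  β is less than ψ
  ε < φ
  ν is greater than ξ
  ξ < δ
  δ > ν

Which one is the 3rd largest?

The consecutive relations fix a unique order: ξ < ν < δ < ε < λ < κ < β < ψ < η < φ.
Counting 3 from the largest end gives ψ.

ψ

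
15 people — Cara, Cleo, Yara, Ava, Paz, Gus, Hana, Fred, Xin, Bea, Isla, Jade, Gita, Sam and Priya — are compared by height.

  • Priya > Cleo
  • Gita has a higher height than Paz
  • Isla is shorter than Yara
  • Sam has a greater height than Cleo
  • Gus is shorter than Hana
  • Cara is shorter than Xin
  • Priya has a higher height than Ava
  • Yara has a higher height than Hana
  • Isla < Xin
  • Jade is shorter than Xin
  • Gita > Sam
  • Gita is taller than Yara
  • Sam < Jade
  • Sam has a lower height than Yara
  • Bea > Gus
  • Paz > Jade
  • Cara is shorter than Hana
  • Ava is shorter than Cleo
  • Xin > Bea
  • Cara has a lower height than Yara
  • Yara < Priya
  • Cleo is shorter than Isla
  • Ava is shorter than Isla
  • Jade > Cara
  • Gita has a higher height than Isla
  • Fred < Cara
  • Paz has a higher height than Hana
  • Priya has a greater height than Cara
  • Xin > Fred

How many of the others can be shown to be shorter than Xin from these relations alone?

9

The elements the relations force below Xin are Gus, Fred, Ava, Bea, Cara, Cleo, Sam, Isla, Jade — no chain reaches any other.
That is 9.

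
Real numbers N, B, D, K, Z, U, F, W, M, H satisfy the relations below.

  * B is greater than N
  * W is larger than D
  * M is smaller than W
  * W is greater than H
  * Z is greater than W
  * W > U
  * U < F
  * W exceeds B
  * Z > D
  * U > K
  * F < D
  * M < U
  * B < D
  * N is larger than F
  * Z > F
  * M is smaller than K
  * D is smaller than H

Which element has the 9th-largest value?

Piecing the relations together gives one ordering: M < K < U < F < N < B < D < H < W < Z.
Counting 9 from the largest end gives K.

K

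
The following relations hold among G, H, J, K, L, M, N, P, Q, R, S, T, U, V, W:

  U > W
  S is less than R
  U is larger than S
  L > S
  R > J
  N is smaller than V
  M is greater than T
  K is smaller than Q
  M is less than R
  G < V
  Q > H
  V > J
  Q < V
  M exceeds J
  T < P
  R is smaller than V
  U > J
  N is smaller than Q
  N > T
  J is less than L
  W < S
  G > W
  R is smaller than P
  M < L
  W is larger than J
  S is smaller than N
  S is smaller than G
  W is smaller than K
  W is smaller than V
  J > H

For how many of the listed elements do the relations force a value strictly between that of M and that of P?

1

The relations place M below P. An element lies strictly between them when it is forced above M and also forced below P.
Above M: {R, L, V}. Below P: {H, J, T, W, S, R}.
Intersection: {R} — 1.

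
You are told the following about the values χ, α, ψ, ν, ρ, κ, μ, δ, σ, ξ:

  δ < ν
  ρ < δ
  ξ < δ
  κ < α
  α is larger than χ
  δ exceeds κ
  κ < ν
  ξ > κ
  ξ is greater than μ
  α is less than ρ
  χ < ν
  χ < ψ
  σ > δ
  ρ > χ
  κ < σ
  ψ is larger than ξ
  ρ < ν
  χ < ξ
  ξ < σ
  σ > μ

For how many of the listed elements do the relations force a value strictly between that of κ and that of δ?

3

The relations place κ below δ. An element lies strictly between them when it is forced above κ and also forced below δ.
Above κ: {α, ξ, ρ, ψ, σ, ν}. Below δ: {μ, χ, α, ξ, ρ}.
Intersection: {α, ξ, ρ} — 3.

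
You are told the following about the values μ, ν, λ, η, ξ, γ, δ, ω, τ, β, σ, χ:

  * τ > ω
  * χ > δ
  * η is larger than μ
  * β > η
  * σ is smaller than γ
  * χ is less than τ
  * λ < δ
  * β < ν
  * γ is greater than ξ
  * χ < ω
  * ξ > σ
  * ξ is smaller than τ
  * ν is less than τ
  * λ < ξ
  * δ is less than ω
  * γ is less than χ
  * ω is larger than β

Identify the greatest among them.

λ is not greatest since λ < δ; σ is not greatest since σ < γ; μ is not greatest since μ < η; ξ is not greatest since ξ < γ; η is not greatest since η < β; β is not greatest since β < ν; γ is not greatest since γ < χ; δ is not greatest since δ < ω; χ is not greatest since χ < ω; ω is not greatest since ω < τ; ν is not greatest since ν < τ.
Only τ has nothing above it, so τ is the greatest.

τ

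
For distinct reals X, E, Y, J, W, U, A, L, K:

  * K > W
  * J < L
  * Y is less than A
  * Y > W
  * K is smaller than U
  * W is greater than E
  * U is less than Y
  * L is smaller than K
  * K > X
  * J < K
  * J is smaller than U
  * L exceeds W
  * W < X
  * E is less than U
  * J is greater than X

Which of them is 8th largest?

W

The consecutive relations fix a unique order: E < W < X < J < L < K < U < Y < A.
Counting 8 from the largest end gives W.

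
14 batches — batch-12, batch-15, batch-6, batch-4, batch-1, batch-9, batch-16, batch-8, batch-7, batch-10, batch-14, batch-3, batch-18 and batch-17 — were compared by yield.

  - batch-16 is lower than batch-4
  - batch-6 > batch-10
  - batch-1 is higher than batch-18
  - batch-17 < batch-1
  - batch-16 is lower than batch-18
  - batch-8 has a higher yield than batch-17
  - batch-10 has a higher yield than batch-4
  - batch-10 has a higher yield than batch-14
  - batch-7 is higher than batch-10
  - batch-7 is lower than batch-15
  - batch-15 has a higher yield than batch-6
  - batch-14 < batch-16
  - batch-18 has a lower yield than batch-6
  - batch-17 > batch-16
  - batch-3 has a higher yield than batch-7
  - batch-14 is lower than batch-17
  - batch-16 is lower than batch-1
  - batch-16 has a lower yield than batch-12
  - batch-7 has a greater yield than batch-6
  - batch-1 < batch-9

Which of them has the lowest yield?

Chaining upward from batch-14: directly above it, batch-16, batch-10, batch-17; then batch-4, batch-18, batch-6, batch-7, batch-12, batch-1, batch-8; then batch-15, batch-3, batch-9.
That covers every other element, and nothing is given below batch-14, so batch-14 is the lowest yield.

batch-14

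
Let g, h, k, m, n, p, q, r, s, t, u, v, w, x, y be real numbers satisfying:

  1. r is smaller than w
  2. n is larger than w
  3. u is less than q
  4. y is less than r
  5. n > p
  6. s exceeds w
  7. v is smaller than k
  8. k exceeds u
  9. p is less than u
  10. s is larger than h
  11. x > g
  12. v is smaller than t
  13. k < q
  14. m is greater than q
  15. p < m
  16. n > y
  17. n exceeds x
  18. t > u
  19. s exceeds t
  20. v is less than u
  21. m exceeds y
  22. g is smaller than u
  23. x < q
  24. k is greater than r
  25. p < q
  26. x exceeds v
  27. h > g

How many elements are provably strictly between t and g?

1

Chaining upward from g reaches: x, h, u, k, n, q, m, s.
Chaining downward from t reaches: v, p, u.
Strictly between g and t are those in both lists: u — 1 element.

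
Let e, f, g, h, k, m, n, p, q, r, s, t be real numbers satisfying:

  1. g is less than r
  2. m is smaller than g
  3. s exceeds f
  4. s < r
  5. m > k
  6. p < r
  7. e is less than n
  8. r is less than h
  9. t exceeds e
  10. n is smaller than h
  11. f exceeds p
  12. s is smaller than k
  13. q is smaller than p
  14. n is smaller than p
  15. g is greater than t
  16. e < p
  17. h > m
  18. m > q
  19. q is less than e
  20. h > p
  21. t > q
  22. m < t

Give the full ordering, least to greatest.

q < e < n < p < f < s < k < m < t < g < r < h

Nothing is placed below q, so it is least; from there q < e; e < n; n < p; p < f; f < s; s < k; k < m; m < t; t < g; g < r; r < h, each given directly.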